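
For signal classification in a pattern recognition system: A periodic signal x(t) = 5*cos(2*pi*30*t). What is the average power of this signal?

Average power of A*cos(wt) is A^2/2.
P = 5^2 / 2 = 25/2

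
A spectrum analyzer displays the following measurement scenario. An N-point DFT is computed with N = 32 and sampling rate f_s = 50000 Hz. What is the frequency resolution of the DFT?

DFT frequency resolution = f_s / N
= 50000 / 32 = 3125/2 Hz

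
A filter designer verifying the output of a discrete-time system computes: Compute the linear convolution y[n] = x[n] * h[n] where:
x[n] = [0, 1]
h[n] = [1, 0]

y[n] = sum_k x[k]*h[n-k]. Output length = len(x) + len(h) - 1 = 2 + 2 - 1 = 3.
y[0] = 0*1 = 0
y[1] = 1*1 + 0*0 = 1
y[2] = 1*0 = 0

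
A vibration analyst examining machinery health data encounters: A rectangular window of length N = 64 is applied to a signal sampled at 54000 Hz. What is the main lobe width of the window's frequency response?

For a rectangular window of length N,
the main lobe width in frequency is 2*f_s/N.
= 2*54000/64 = 3375/2 Hz
This determines the minimum frequency separation for resolving two sinusoids.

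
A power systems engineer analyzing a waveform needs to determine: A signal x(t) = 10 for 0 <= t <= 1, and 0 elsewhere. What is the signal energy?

Energy = integral of |x(t)|^2 dt over the signal duration
= 10^2 * 1 = 100 * 1 = 100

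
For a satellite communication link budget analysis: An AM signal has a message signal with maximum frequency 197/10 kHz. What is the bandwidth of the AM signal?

In AM (double-sideband), the bandwidth is twice the message frequency.
BW = 2 * f_m = 2 * 197/10 kHz = 197/5 kHz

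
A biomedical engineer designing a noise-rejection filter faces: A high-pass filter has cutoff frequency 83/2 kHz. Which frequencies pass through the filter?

A high-pass filter passes all frequencies above the cutoff frequency 83/2 kHz and attenuates lower frequencies.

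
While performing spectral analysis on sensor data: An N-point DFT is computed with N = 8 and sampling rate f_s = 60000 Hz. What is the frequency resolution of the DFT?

DFT frequency resolution = f_s / N
= 60000 / 8 = 7500 Hz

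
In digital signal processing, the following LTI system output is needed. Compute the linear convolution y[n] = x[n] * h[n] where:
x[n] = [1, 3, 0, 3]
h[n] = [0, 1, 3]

y[n] = sum_k x[k]*h[n-k]. Output length = len(x) + len(h) - 1 = 4 + 3 - 1 = 6.
y[0] = 1*0 = 0
y[1] = 3*0 + 1*1 = 1
y[2] = 0*0 + 3*1 + 1*3 = 6
y[3] = 3*0 + 0*1 + 3*3 = 9
y[4] = 3*1 + 0*3 = 3
y[5] = 3*3 = 9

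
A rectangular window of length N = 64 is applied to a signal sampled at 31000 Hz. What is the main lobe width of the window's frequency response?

For a rectangular window of length N,
the main lobe width in frequency is 2*f_s/N.
= 2*31000/64 = 3875/4 Hz
This determines the minimum frequency separation for resolving two sinusoids.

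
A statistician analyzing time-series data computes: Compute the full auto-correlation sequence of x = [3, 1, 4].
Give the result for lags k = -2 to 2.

r_xx[k] = sum_m x[m]*x[m+k], indexed from 0, for k = -2 to 2:
  r_xx[-2] = x[2]*x[0] = 12
  r_xx[-1] = x[1]*x[0] + x[2]*x[1] = 7
  r_xx[0] = x[0]*x[0] + x[1]*x[1] + x[2]*x[2] = 26
  r_xx[1] = x[0]*x[1] + x[1]*x[2] = 7
  r_xx[2] = x[0]*x[2] = 12
r_xx = [12, 7, 26, 7, 12]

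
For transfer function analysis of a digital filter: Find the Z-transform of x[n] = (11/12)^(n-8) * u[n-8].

Time-shifting property: if X(z) = Z{x[n]}, then Z{x[n-d]} = z^(-d) * X(z)
X(z) = z/(z - 11/12) for x[n] = (11/12)^n * u[n]
Z{x[n-8]} = z^(-8) * z/(z - 11/12) = z^(-7)/(z - 11/12)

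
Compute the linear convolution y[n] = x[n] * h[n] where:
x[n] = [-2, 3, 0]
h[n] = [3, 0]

y[n] = sum_k x[k]*h[n-k]. Output length = len(x) + len(h) - 1 = 3 + 2 - 1 = 4.
y[0] = -2*3 = -6
y[1] = 3*3 + -2*0 = 9
y[2] = 0*3 + 3*0 = 0
y[3] = 0*0 = 0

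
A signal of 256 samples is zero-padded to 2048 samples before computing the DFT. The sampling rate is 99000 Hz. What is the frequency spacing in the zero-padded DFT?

Original DFT: N = 256, resolution = f_s/N = 99000/256 = 12375/32 Hz
Zero-padded DFT: N = 2048, resolution = f_s/N = 99000/2048 = 12375/256 Hz
Zero-padding interpolates the spectrum (finer frequency grid)
but does NOT improve the true spectral resolution (ability to resolve close frequencies).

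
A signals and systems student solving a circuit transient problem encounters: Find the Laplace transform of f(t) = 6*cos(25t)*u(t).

Standard pair: cos(wt)*u(t) <-> s/(s^2+w^2)
With w = 25: L{6*cos(25t)*u(t)} = 6s/(s^2+625)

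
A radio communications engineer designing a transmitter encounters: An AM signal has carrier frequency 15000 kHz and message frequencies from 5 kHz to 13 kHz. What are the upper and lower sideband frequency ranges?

Upper sideband (USB) = fc + [fm_low, fm_high] = 15000 + [5, 13] = [15005, 15013] kHz
Lower sideband (LSB) = fc - [fm_high, fm_low] = 15000 - [13, 5] = [14987, 14995] kHz
Total occupied spectrum: 14987 kHz to 15013 kHz (plus carrier at 15000 kHz)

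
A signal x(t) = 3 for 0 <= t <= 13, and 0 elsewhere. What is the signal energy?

Energy = integral of |x(t)|^2 dt over the signal duration
= 3^2 * 13 = 9 * 13 = 117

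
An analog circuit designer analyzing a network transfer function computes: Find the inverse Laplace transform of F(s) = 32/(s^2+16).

Standard pair: w/(s^2+w^2) <-> sin(wt)*u(t)
Recognize w^2 = 16, so w = 4; numerator 32 = 8*4.
f(t) = 8*sin(4t)*u(t)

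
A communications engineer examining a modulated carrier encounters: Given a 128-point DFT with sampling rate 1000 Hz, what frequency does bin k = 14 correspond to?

The frequency of DFT bin k is: f_k = k * f_s / N
f_14 = 14 * 1000 / 128 = 875/8 Hz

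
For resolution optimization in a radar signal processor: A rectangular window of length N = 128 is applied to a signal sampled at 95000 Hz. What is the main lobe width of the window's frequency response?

For a rectangular window of length N,
the main lobe width in frequency is 2*f_s/N.
= 2*95000/128 = 11875/8 Hz
This determines the minimum frequency separation for resolving two sinusoids.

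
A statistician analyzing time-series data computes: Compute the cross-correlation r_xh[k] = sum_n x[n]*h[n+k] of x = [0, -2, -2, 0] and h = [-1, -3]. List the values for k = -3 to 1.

Both sequences indexed from 0 and zero outside their support.
Lags with overlap: k = -3 to 1.
  r_xh[-3] = x[3]*h[0] = 0
  r_xh[-2] = x[2]*h[0] + x[3]*h[1] = 2
  r_xh[-1] = x[1]*h[0] + x[2]*h[1] = 8
  r_xh[0] = x[0]*h[0] + x[1]*h[1] = 6
  r_xh[1] = x[0]*h[1] = 0
r_xh = [0, 2, 8, 6, 0] (for k = -3, ..., 1)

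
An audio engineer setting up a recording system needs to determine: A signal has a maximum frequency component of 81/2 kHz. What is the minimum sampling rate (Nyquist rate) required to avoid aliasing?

By the Nyquist-Shannon sampling theorem,
the minimum sampling rate (Nyquist rate) must be at least 2 * f_max.
Nyquist rate = 2 * 81/2 kHz = 81 kHz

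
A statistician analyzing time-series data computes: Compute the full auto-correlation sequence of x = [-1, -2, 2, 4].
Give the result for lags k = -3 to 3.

r_xx[k] = sum_m x[m]*x[m+k], indexed from 0, for k = -3 to 3:
  r_xx[-3] = x[3]*x[0] = -4
  r_xx[-2] = x[2]*x[0] + x[3]*x[1] = -10
  r_xx[-1] = x[1]*x[0] + x[2]*x[1] + x[3]*x[2] = 6
  r_xx[0] = x[0]*x[0] + x[1]*x[1] + x[2]*x[2] + x[3]*x[3] = 25
  r_xx[1] = x[0]*x[1] + x[1]*x[2] + x[2]*x[3] = 6
  r_xx[2] = x[0]*x[2] + x[1]*x[3] = -10
  r_xx[3] = x[0]*x[3] = -4
r_xx = [-4, -10, 6, 25, 6, -10, -4]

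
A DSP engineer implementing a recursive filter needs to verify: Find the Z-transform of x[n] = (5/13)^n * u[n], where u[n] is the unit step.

The Z-transform of a^n * u[n] is z/(z-a) for |z| > |a|.
Here a = 5/13, so X(z) = z/(z - (5/13)) = 13z/(13z - 5)
ROC: |z| > 5/13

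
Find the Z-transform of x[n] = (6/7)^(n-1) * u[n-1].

Time-shifting property: if X(z) = Z{x[n]}, then Z{x[n-d]} = z^(-d) * X(z)
X(z) = z/(z - 6/7) for x[n] = (6/7)^n * u[n]
Z{x[n-1]} = z^(-1) * z/(z - 6/7) = 1/(z - 6/7)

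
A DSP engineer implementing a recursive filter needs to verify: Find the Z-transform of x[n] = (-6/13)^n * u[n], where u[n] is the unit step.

The Z-transform of a^n * u[n] is z/(z-a) for |z| > |a|.
Here a = -6/13, so X(z) = z/(z - (-6/13)) = 13z/(13z + 6)
ROC: |z| > 6/13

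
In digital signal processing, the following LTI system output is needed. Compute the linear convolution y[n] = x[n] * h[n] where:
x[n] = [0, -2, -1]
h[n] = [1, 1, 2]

y[n] = sum_k x[k]*h[n-k]. Output length = len(x) + len(h) - 1 = 3 + 3 - 1 = 5.
y[0] = 0*1 = 0
y[1] = -2*1 + 0*1 = -2
y[2] = -1*1 + -2*1 + 0*2 = -3
y[3] = -1*1 + -2*2 = -5
y[4] = -1*2 = -2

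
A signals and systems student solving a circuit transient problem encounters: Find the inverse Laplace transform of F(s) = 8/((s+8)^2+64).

Standard pair: w/((s+a)^2+w^2) <-> e^(-at)*sin(wt)*u(t)
With a=8, w=8: f(t) = e^(-8t)*sin(8t)*u(t)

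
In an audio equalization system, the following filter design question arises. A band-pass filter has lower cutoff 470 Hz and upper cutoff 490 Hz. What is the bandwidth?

Bandwidth = f_high - f_low
= 490 Hz - 470 Hz = 20 Hz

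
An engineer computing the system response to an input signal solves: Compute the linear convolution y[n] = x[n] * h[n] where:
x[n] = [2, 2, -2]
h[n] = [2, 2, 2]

y[n] = sum_k x[k]*h[n-k]. Output length = len(x) + len(h) - 1 = 3 + 3 - 1 = 5.
y[0] = 2*2 = 4
y[1] = 2*2 + 2*2 = 8
y[2] = -2*2 + 2*2 + 2*2 = 4
y[3] = -2*2 + 2*2 = 0
y[4] = -2*2 = -4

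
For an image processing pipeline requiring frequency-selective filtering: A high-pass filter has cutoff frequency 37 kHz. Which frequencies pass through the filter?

A high-pass filter passes all frequencies above the cutoff frequency 37 kHz and attenuates lower frequencies.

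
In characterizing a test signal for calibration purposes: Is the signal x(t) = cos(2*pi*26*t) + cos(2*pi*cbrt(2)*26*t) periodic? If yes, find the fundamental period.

f1 = 26 Hz, f2 = 26*cbrt(2) Hz
Ratio f2/f1 = cbrt(2), which is irrational.
Since the frequency ratio is irrational, no common period exists.
The signal is not periodic.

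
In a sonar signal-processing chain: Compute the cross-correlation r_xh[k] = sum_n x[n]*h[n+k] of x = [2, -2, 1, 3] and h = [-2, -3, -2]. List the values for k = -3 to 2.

Both sequences indexed from 0 and zero outside their support.
Lags with overlap: k = -3 to 2.
  r_xh[-3] = x[3]*h[0] = -6
  r_xh[-2] = x[2]*h[0] + x[3]*h[1] = -11
  r_xh[-1] = x[1]*h[0] + x[2]*h[1] + x[3]*h[2] = -5
  r_xh[0] = x[0]*h[0] + x[1]*h[1] + x[2]*h[2] = 0
  r_xh[1] = x[0]*h[1] + x[1]*h[2] = -2
  r_xh[2] = x[0]*h[2] = -4
r_xh = [-6, -11, -5, 0, -2, -4] (for k = -3, ..., 2)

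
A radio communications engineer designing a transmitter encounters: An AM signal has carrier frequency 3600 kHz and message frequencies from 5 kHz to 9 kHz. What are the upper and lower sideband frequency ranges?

Upper sideband (USB) = fc + [fm_low, fm_high] = 3600 + [5, 9] = [3605, 3609] kHz
Lower sideband (LSB) = fc - [fm_high, fm_low] = 3600 - [9, 5] = [3591, 3595] kHz
Total occupied spectrum: 3591 kHz to 3609 kHz (plus carrier at 3600 kHz)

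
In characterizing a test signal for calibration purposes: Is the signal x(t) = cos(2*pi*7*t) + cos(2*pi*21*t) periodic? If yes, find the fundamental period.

f1 = 7 Hz, f2 = 21 Hz
Period T1 = 1/7, T2 = 1/21
Ratio T1/T2 = 21/7, which is rational.
The signal is periodic with fundamental period T = 1/GCD(7,21) = 1/7 s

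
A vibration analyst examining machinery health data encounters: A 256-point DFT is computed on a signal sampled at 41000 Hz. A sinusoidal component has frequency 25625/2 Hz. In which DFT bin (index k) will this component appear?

DFT frequency resolution = f_s/N = 41000/256 = 5125/32 Hz
Bin index k = f_signal / resolution = 25625/2 / 5125/32 = 80
The signal frequency 25625/2 Hz falls in DFT bin k = 80.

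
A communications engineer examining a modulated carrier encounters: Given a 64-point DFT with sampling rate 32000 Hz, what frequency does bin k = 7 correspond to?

The frequency of DFT bin k is: f_k = k * f_s / N
f_7 = 7 * 32000 / 64 = 3500 Hz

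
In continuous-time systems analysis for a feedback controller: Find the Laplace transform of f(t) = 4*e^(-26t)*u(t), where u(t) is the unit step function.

Standard Laplace transform pair:
e^(-at)*u(t) <-> 1/(s+a)
With a = 26: L{4*e^(-26t)*u(t)} = 4/(s+26), ROC: Re(s) > -26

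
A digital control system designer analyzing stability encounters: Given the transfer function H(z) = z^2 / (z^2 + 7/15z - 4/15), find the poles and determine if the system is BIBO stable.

Poles are roots of the denominator: z^2 + 7/15z - 4/15 = 0.
Quadratic formula: z = [-(7/15) +/- sqrt((7/15)^2 - 4*(-4/15))] / 2
Discriminant = 49/225 + 16/15 = 289/225; sqrt = 17/15.
z = (-7/15 +/- 17/15) / 2 => z = 1/3 or z = -4/5.
|p1| = 1/3, |p2| = 4/5.
For BIBO stability, all poles must lie inside the unit circle (|p| < 1).
System is STABLE since both |p| < 1.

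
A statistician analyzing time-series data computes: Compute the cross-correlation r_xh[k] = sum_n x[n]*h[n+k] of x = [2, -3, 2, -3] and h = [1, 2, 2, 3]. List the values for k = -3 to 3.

Both sequences indexed from 0 and zero outside their support.
Lags with overlap: k = -3 to 3.
  r_xh[-3] = x[3]*h[0] = -3
  r_xh[-2] = x[2]*h[0] + x[3]*h[1] = -4
  r_xh[-1] = x[1]*h[0] + x[2]*h[1] + x[3]*h[2] = -5
  r_xh[0] = x[0]*h[0] + x[1]*h[1] + x[2]*h[2] + x[3]*h[3] = -9
  r_xh[1] = x[0]*h[1] + x[1]*h[2] + x[2]*h[3] = 4
  r_xh[2] = x[0]*h[2] + x[1]*h[3] = -5
  r_xh[3] = x[0]*h[3] = 6
r_xh = [-3, -4, -5, -9, 4, -5, 6] (for k = -3, ..., 3)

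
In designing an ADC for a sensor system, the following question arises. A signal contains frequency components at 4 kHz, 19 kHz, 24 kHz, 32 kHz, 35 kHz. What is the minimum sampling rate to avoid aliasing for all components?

The highest frequency component is f_max = 35 kHz.
Nyquist rate = 2 * f_max = 2 * 35 kHz = 70 kHz.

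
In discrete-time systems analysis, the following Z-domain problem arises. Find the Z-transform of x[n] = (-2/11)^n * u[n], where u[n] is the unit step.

The Z-transform of a^n * u[n] is z/(z-a) for |z| > |a|.
Here a = -2/11, so X(z) = z/(z - (-2/11)) = 11z/(11z + 2)
ROC: |z| > 2/11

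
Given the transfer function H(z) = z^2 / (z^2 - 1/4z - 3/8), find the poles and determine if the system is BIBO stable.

Poles are roots of the denominator: z^2 - 1/4z - 3/8 = 0.
Quadratic formula: z = [-(-1/4) +/- sqrt((-1/4)^2 - 4*(-3/8))] / 2
Discriminant = 1/16 + 3/2 = 25/16; sqrt = 5/4.
z = (1/4 +/- 5/4) / 2 => z = 3/4 or z = -1/2.
|p1| = 3/4, |p2| = 1/2.
For BIBO stability, all poles must lie inside the unit circle (|p| < 1).
System is STABLE since both |p| < 1.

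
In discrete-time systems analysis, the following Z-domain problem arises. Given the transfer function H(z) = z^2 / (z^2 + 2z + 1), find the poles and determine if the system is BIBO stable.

Poles are roots of the denominator: z^2 + 2z + 1 = 0.
Quadratic formula: z = [-(2) +/- sqrt((2)^2 - 4*(1))] / 2
Discriminant = 4 - 4 = 0; sqrt = 0.
z = (-2 +/- 0) / 2 = -1 (repeated root).
|p1| = 1, |p2| = 1.
For BIBO stability, all poles must lie inside the unit circle (|p| < 1).
System is UNSTABLE since at least one |p| >= 1.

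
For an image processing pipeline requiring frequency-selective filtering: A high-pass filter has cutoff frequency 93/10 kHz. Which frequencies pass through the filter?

A high-pass filter passes all frequencies above the cutoff frequency 93/10 kHz and attenuates lower frequencies.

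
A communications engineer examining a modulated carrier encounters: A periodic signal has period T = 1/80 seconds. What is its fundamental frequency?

The fundamental frequency is the reciprocal of the period.
f = 1/T = 1/(1/80) = 80 Hz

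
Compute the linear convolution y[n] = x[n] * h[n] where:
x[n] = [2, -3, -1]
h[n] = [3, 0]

y[n] = sum_k x[k]*h[n-k]. Output length = len(x) + len(h) - 1 = 3 + 2 - 1 = 4.
y[0] = 2*3 = 6
y[1] = -3*3 + 2*0 = -9
y[2] = -1*3 + -3*0 = -3
y[3] = -1*0 = 0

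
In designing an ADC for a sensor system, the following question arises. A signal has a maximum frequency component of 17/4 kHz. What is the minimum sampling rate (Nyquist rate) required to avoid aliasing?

By the Nyquist-Shannon sampling theorem,
the minimum sampling rate (Nyquist rate) must be at least 2 * f_max.
Nyquist rate = 2 * 17/4 kHz = 17/2 kHz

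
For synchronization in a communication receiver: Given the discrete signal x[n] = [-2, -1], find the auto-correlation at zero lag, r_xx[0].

The auto-correlation at zero lag r_xx[0] equals the signal energy.
r_xx[0] = sum of x[n]^2 = (-2)^2 + (-1)^2
= 4 + 1 = 5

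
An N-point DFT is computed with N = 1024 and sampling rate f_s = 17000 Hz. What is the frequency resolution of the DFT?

DFT frequency resolution = f_s / N
= 17000 / 1024 = 2125/128 Hz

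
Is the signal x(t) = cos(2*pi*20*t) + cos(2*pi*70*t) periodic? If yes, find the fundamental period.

f1 = 20 Hz, f2 = 70 Hz
Period T1 = 1/20, T2 = 1/70
Ratio T1/T2 = 70/20, which is rational.
The signal is periodic with fundamental period T = 1/GCD(20,70) = 1/10 s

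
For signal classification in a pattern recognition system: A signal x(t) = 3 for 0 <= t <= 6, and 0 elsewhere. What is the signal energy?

Energy = integral of |x(t)|^2 dt over the signal duration
= 3^2 * 6 = 9 * 6 = 54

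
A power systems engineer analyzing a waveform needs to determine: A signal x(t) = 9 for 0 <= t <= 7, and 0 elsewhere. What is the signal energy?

Energy = integral of |x(t)|^2 dt over the signal duration
= 9^2 * 7 = 81 * 7 = 567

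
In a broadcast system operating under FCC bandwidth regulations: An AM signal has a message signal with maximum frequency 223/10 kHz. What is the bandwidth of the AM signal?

In AM (double-sideband), the bandwidth is twice the message frequency.
BW = 2 * f_m = 2 * 223/10 kHz = 223/5 kHz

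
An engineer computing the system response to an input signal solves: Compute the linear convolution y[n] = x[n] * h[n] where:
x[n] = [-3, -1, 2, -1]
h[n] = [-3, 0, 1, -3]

y[n] = sum_k x[k]*h[n-k]. Output length = len(x) + len(h) - 1 = 4 + 4 - 1 = 7.
y[0] = -3*-3 = 9
y[1] = -1*-3 + -3*0 = 3
y[2] = 2*-3 + -1*0 + -3*1 = -9
y[3] = -1*-3 + 2*0 + -1*1 + -3*-3 = 11
y[4] = -1*0 + 2*1 + -1*-3 = 5
y[5] = -1*1 + 2*-3 = -7
y[6] = -1*-3 = 3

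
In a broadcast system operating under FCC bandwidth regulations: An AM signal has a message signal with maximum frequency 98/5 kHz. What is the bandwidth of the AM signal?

In AM (double-sideband), the bandwidth is twice the message frequency.
BW = 2 * f_m = 2 * 98/5 kHz = 196/5 kHz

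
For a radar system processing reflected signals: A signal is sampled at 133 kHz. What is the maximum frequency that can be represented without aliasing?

The maximum frequency that can be represented without aliasing
is the Nyquist frequency: f_max = f_s / 2 = 133 kHz / 2 = 133/2 kHz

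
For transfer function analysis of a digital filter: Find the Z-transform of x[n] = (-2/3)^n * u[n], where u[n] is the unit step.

The Z-transform of a^n * u[n] is z/(z-a) for |z| > |a|.
Here a = -2/3, so X(z) = z/(z - (-2/3)) = 3z/(3z + 2)
ROC: |z| > 2/3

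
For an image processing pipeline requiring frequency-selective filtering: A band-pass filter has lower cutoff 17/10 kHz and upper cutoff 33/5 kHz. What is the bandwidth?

Bandwidth = f_high - f_low
= 33/5 kHz - 17/10 kHz = 49/10 kHz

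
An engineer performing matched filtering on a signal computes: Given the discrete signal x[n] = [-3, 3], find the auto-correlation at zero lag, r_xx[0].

The auto-correlation at zero lag r_xx[0] equals the signal energy.
r_xx[0] = sum of x[n]^2 = (-3)^2 + 3^2
= 9 + 9 = 18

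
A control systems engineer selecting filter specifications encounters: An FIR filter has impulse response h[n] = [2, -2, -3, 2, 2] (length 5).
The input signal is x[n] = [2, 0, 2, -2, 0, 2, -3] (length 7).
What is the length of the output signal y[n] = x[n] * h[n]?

For linear convolution, the output length is:
len(y) = len(x) + len(h) - 1 = 7 + 5 - 1 = 11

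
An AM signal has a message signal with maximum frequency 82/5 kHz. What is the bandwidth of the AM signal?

In AM (double-sideband), the bandwidth is twice the message frequency.
BW = 2 * f_m = 2 * 82/5 kHz = 164/5 kHz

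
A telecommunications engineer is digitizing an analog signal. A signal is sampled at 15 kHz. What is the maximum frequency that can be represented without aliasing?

The maximum frequency that can be represented without aliasing
is the Nyquist frequency: f_max = f_s / 2 = 15 kHz / 2 = 15/2 kHz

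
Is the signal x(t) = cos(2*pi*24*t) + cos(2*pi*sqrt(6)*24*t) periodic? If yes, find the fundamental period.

f1 = 24 Hz, f2 = 24*sqrt(6) Hz
Ratio f2/f1 = sqrt(6), which is irrational.
Since the frequency ratio is irrational, no common period exists.
The signal is not periodic.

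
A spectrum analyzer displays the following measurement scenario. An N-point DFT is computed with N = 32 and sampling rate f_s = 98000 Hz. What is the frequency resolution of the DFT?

DFT frequency resolution = f_s / N
= 98000 / 32 = 6125/2 Hz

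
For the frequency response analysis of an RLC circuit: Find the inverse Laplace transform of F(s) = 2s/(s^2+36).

Standard pair: s/(s^2+w^2) <-> cos(wt)*u(t)
With k=2, w=6: f(t) = 2*cos(6t)*u(t)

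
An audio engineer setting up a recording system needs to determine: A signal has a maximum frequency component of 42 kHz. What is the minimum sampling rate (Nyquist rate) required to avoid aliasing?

By the Nyquist-Shannon sampling theorem,
the minimum sampling rate (Nyquist rate) must be at least 2 * f_max.
Nyquist rate = 2 * 42 kHz = 84 kHz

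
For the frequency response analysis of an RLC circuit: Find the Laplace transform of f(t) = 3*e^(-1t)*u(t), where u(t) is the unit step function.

Standard Laplace transform pair:
e^(-at)*u(t) <-> 1/(s+a)
With a = 1: L{3*e^(-1t)*u(t)} = 3/(s+1), ROC: Re(s) > -1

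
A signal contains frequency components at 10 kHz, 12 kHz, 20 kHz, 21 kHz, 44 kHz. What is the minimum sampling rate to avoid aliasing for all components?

The highest frequency component is f_max = 44 kHz.
Nyquist rate = 2 * f_max = 2 * 44 kHz = 88 kHz.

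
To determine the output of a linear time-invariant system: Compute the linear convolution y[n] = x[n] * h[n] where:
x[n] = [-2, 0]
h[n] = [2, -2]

y[n] = sum_k x[k]*h[n-k]. Output length = len(x) + len(h) - 1 = 2 + 2 - 1 = 3.
y[0] = -2*2 = -4
y[1] = 0*2 + -2*-2 = 4
y[2] = 0*-2 = 0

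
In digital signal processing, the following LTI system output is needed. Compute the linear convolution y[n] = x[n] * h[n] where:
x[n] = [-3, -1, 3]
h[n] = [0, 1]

y[n] = sum_k x[k]*h[n-k]. Output length = len(x) + len(h) - 1 = 3 + 2 - 1 = 4.
y[0] = -3*0 = 0
y[1] = -1*0 + -3*1 = -3
y[2] = 3*0 + -1*1 = -1
y[3] = 3*1 = 3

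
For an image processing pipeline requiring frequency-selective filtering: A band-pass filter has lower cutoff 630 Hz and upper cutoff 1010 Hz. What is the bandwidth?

Bandwidth = f_high - f_low
= 1010 Hz - 630 Hz = 380 Hz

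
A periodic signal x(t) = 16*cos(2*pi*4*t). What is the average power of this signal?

Average power of A*cos(wt) is A^2/2.
P = 16^2 / 2 = 256/2 = 128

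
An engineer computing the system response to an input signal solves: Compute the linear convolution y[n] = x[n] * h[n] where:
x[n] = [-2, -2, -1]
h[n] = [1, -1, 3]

y[n] = sum_k x[k]*h[n-k]. Output length = len(x) + len(h) - 1 = 3 + 3 - 1 = 5.
y[0] = -2*1 = -2
y[1] = -2*1 + -2*-1 = 0
y[2] = -1*1 + -2*-1 + -2*3 = -5
y[3] = -1*-1 + -2*3 = -5
y[4] = -1*3 = -3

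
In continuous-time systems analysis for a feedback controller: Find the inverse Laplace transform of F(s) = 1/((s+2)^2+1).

Standard pair: w/((s+a)^2+w^2) <-> e^(-at)*sin(wt)*u(t)
With a=2, w=1: f(t) = e^(-2t)*sin(t)*u(t)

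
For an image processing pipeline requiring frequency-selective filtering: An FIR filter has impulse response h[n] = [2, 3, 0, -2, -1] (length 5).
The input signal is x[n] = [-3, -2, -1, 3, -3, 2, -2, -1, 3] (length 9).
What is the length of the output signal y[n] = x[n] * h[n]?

For linear convolution, the output length is:
len(y) = len(x) + len(h) - 1 = 9 + 5 - 1 = 13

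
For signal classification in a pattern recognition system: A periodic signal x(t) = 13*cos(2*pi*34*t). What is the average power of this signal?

Average power of A*cos(wt) is A^2/2.
P = 13^2 / 2 = 169/2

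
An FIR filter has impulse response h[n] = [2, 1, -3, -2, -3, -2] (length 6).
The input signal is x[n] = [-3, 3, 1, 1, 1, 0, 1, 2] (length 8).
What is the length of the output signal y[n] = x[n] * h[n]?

For linear convolution, the output length is:
len(y) = len(x) + len(h) - 1 = 8 + 6 - 1 = 13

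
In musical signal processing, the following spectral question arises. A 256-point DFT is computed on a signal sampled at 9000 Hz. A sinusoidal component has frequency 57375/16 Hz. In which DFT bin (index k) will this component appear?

DFT frequency resolution = f_s/N = 9000/256 = 1125/32 Hz
Bin index k = f_signal / resolution = 57375/16 / 1125/32 = 102
The signal frequency 57375/16 Hz falls in DFT bin k = 102.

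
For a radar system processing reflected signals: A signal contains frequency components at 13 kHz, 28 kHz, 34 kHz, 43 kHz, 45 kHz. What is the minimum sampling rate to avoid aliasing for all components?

The highest frequency component is f_max = 45 kHz.
Nyquist rate = 2 * f_max = 2 * 45 kHz = 90 kHz.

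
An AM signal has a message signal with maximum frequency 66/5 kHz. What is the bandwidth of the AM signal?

In AM (double-sideband), the bandwidth is twice the message frequency.
BW = 2 * f_m = 2 * 66/5 kHz = 132/5 kHz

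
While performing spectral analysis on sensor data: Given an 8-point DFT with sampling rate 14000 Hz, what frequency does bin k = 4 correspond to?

The frequency of DFT bin k is: f_k = k * f_s / N
f_4 = 4 * 14000 / 8 = 7000 Hz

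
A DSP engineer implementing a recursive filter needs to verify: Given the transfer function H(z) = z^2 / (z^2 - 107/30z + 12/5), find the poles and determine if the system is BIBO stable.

Poles are roots of the denominator: z^2 - 107/30z + 12/5 = 0.
Quadratic formula: z = [-(-107/30) +/- sqrt((-107/30)^2 - 4*(12/5))] / 2
Discriminant = 11449/900 - 48/5 = 2809/900; sqrt = 53/30.
z = (107/30 +/- 53/30) / 2 => z = 8/3 or z = 9/10.
|p1| = 8/3, |p2| = 9/10.
For BIBO stability, all poles must lie inside the unit circle (|p| < 1).
System is UNSTABLE since at least one |p| >= 1.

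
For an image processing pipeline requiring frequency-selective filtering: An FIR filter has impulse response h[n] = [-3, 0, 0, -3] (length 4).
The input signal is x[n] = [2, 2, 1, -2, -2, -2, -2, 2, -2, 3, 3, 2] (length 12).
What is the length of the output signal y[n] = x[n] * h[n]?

For linear convolution, the output length is:
len(y) = len(x) + len(h) - 1 = 12 + 4 - 1 = 15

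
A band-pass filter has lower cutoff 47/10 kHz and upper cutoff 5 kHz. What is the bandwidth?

Bandwidth = f_high - f_low
= 5 kHz - 47/10 kHz = 3/10 kHz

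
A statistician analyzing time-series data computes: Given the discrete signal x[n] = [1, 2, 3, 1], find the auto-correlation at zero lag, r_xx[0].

The auto-correlation at zero lag r_xx[0] equals the signal energy.
r_xx[0] = sum of x[n]^2 = 1^2 + 2^2 + 3^2 + 1^2
= 1 + 4 + 9 + 1 = 15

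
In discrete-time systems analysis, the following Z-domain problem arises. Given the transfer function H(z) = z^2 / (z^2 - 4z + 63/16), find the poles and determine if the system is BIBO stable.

Poles are roots of the denominator: z^2 - 4z + 63/16 = 0.
Quadratic formula: z = [-(-4) +/- sqrt((-4)^2 - 4*(63/16))] / 2
Discriminant = 16 - 63/4 = 1/4; sqrt = 1/2.
z = (4 +/- 1/2) / 2 => z = 9/4 or z = 7/4.
|p1| = 7/4, |p2| = 9/4.
For BIBO stability, all poles must lie inside the unit circle (|p| < 1).
System is UNSTABLE since at least one |p| >= 1.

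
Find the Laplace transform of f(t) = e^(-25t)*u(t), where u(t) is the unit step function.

Standard Laplace transform pair:
e^(-at)*u(t) <-> 1/(s+a)
With a = 25: L{e^(-25t)*u(t)} = 1/(s+25), ROC: Re(s) > -25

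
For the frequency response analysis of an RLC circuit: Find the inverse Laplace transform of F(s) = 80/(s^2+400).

Standard pair: w/(s^2+w^2) <-> sin(wt)*u(t)
Recognize w^2 = 400, so w = 20; numerator 80 = 4*20.
f(t) = 4*sin(20t)*u(t)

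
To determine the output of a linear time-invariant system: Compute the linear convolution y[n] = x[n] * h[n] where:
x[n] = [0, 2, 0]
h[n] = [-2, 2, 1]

y[n] = sum_k x[k]*h[n-k]. Output length = len(x) + len(h) - 1 = 3 + 3 - 1 = 5.
y[0] = 0*-2 = 0
y[1] = 2*-2 + 0*2 = -4
y[2] = 0*-2 + 2*2 + 0*1 = 4
y[3] = 0*2 + 2*1 = 2
y[4] = 0*1 = 0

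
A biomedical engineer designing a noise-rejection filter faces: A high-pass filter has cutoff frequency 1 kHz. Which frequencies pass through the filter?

A high-pass filter passes all frequencies above the cutoff frequency 1 kHz and attenuates lower frequencies.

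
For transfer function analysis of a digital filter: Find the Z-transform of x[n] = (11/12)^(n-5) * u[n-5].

Time-shifting property: if X(z) = Z{x[n]}, then Z{x[n-d]} = z^(-d) * X(z)
X(z) = z/(z - 11/12) for x[n] = (11/12)^n * u[n]
Z{x[n-5]} = z^(-5) * z/(z - 11/12) = z^(-4)/(z - 11/12)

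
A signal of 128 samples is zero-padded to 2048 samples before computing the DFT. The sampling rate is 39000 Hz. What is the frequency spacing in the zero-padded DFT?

Original DFT: N = 128, resolution = f_s/N = 39000/128 = 4875/16 Hz
Zero-padded DFT: N = 2048, resolution = f_s/N = 39000/2048 = 4875/256 Hz
Zero-padding interpolates the spectrum (finer frequency grid)
but does NOT improve the true spectral resolution (ability to resolve close frequencies).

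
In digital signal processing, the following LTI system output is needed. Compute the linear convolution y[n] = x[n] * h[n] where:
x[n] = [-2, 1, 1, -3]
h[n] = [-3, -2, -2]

y[n] = sum_k x[k]*h[n-k]. Output length = len(x) + len(h) - 1 = 4 + 3 - 1 = 6.
y[0] = -2*-3 = 6
y[1] = 1*-3 + -2*-2 = 1
y[2] = 1*-3 + 1*-2 + -2*-2 = -1
y[3] = -3*-3 + 1*-2 + 1*-2 = 5
y[4] = -3*-2 + 1*-2 = 4
y[5] = -3*-2 = 6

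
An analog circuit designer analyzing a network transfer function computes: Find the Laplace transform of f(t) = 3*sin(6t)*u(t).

Standard pair: sin(wt)*u(t) <-> w/(s^2+w^2)
With w = 6: L{3*sin(6t)*u(t)} = 18/(s^2+36)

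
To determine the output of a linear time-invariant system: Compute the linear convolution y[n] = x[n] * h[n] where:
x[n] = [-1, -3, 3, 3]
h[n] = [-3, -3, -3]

y[n] = sum_k x[k]*h[n-k]. Output length = len(x) + len(h) - 1 = 4 + 3 - 1 = 6.
y[0] = -1*-3 = 3
y[1] = -3*-3 + -1*-3 = 12
y[2] = 3*-3 + -3*-3 + -1*-3 = 3
y[3] = 3*-3 + 3*-3 + -3*-3 = -9
y[4] = 3*-3 + 3*-3 = -18
y[5] = 3*-3 = -9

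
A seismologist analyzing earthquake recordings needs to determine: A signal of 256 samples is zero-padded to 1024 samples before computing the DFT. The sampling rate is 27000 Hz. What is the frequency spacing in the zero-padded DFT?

Original DFT: N = 256, resolution = f_s/N = 27000/256 = 3375/32 Hz
Zero-padded DFT: N = 1024, resolution = f_s/N = 27000/1024 = 3375/128 Hz
Zero-padding interpolates the spectrum (finer frequency grid)
but does NOT improve the true spectral resolution (ability to resolve close frequencies).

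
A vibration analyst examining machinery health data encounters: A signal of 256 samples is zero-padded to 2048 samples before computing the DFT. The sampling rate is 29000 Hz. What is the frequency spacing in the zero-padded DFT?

Original DFT: N = 256, resolution = f_s/N = 29000/256 = 3625/32 Hz
Zero-padded DFT: N = 2048, resolution = f_s/N = 29000/2048 = 3625/256 Hz
Zero-padding interpolates the spectrum (finer frequency grid)
but does NOT improve the true spectral resolution (ability to resolve close frequencies).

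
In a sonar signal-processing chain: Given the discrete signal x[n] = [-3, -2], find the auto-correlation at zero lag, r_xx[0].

The auto-correlation at zero lag r_xx[0] equals the signal energy.
r_xx[0] = sum of x[n]^2 = (-3)^2 + (-2)^2
= 9 + 4 = 13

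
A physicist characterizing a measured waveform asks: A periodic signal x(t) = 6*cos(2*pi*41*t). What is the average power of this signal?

Average power of A*cos(wt) is A^2/2.
P = 6^2 / 2 = 36/2 = 18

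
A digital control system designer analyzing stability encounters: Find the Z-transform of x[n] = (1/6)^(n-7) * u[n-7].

Time-shifting property: if X(z) = Z{x[n]}, then Z{x[n-d]} = z^(-d) * X(z)
X(z) = z/(z - 1/6) for x[n] = (1/6)^n * u[n]
Z{x[n-7]} = z^(-7) * z/(z - 1/6) = z^(-6)/(z - 1/6)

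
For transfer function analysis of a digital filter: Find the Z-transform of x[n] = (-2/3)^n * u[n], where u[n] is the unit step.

The Z-transform of a^n * u[n] is z/(z-a) for |z| > |a|.
Here a = -2/3, so X(z) = z/(z - (-2/3)) = 3z/(3z + 2)
ROC: |z| > 2/3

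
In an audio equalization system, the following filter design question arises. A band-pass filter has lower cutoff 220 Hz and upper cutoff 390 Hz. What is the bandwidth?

Bandwidth = f_high - f_low
= 390 Hz - 220 Hz = 170 Hz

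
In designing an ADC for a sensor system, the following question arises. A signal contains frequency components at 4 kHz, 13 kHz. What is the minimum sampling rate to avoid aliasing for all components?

The highest frequency component is f_max = 13 kHz.
Nyquist rate = 2 * f_max = 2 * 13 kHz = 26 kHz.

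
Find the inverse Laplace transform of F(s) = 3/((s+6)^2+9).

Standard pair: w/((s+a)^2+w^2) <-> e^(-at)*sin(wt)*u(t)
With a=6, w=3: f(t) = e^(-6t)*sin(3t)*u(t)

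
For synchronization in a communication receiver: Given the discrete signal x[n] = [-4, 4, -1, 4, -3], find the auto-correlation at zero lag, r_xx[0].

The auto-correlation at zero lag r_xx[0] equals the signal energy.
r_xx[0] = sum of x[n]^2 = (-4)^2 + 4^2 + (-1)^2 + 4^2 + (-3)^2
= 16 + 16 + 1 + 16 + 9 = 58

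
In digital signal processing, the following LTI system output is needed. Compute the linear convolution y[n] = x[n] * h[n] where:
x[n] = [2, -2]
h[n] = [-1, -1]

y[n] = sum_k x[k]*h[n-k]. Output length = len(x) + len(h) - 1 = 2 + 2 - 1 = 3.
y[0] = 2*-1 = -2
y[1] = -2*-1 + 2*-1 = 0
y[2] = -2*-1 = 2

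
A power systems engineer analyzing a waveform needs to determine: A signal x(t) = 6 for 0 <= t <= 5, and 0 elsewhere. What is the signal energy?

Energy = integral of |x(t)|^2 dt over the signal duration
= 6^2 * 5 = 36 * 5 = 180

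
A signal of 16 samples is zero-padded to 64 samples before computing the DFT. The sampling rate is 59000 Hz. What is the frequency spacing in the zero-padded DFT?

Original DFT: N = 16, resolution = f_s/N = 59000/16 = 7375/2 Hz
Zero-padded DFT: N = 64, resolution = f_s/N = 59000/64 = 7375/8 Hz
Zero-padding interpolates the spectrum (finer frequency grid)
but does NOT improve the true spectral resolution (ability to resolve close frequencies).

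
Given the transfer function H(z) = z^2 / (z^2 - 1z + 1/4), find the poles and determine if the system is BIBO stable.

Poles are roots of the denominator: z^2 - 1z + 1/4 = 0.
Quadratic formula: z = [-(-1) +/- sqrt((-1)^2 - 4*(1/4))] / 2
Discriminant = 1 - 1 = 0; sqrt = 0.
z = (1 +/- 0) / 2 = 1/2 (repeated root).
|p1| = 1/2, |p2| = 1/2.
For BIBO stability, all poles must lie inside the unit circle (|p| < 1).
System is STABLE since both |p| < 1.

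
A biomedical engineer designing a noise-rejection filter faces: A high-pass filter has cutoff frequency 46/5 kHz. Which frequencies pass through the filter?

A high-pass filter passes all frequencies above the cutoff frequency 46/5 kHz and attenuates lower frequencies.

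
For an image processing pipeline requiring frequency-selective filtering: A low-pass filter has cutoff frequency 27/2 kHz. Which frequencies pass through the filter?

A low-pass filter passes all frequencies below the cutoff frequency 27/2 kHz and attenuates higher frequencies.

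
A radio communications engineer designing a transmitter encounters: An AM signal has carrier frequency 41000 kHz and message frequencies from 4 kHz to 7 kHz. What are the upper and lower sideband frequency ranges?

Upper sideband (USB) = fc + [fm_low, fm_high] = 41000 + [4, 7] = [41004, 41007] kHz
Lower sideband (LSB) = fc - [fm_high, fm_low] = 41000 - [7, 4] = [40993, 40996] kHz
Total occupied spectrum: 40993 kHz to 41007 kHz (plus carrier at 41000 kHz)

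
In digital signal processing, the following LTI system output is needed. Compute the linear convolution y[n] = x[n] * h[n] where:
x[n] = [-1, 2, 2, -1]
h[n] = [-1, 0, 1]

y[n] = sum_k x[k]*h[n-k]. Output length = len(x) + len(h) - 1 = 4 + 3 - 1 = 6.
y[0] = -1*-1 = 1
y[1] = 2*-1 + -1*0 = -2
y[2] = 2*-1 + 2*0 + -1*1 = -3
y[3] = -1*-1 + 2*0 + 2*1 = 3
y[4] = -1*0 + 2*1 = 2
y[5] = -1*1 = -1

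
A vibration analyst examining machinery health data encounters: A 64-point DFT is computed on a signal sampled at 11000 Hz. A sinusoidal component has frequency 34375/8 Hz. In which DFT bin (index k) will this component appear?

DFT frequency resolution = f_s/N = 11000/64 = 1375/8 Hz
Bin index k = f_signal / resolution = 34375/8 / 1375/8 = 25
The signal frequency 34375/8 Hz falls in DFT bin k = 25.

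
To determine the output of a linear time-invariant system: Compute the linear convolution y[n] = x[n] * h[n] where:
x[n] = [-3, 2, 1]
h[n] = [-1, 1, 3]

y[n] = sum_k x[k]*h[n-k]. Output length = len(x) + len(h) - 1 = 3 + 3 - 1 = 5.
y[0] = -3*-1 = 3
y[1] = 2*-1 + -3*1 = -5
y[2] = 1*-1 + 2*1 + -3*3 = -8
y[3] = 1*1 + 2*3 = 7
y[4] = 1*3 = 3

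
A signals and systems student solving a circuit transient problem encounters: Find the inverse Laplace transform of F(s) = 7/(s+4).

Standard pair: k/(s+a) <-> k*e^(-at)*u(t)
With k=7, a=4: f(t) = 7*e^(-4t)*u(t)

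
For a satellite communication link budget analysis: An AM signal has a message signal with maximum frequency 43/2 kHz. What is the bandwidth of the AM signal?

In AM (double-sideband), the bandwidth is twice the message frequency.
BW = 2 * f_m = 2 * 43/2 kHz = 43 kHz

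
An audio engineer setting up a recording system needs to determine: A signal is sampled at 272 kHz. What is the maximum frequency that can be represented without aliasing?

The maximum frequency that can be represented without aliasing
is the Nyquist frequency: f_max = f_s / 2 = 272 kHz / 2 = 136 kHz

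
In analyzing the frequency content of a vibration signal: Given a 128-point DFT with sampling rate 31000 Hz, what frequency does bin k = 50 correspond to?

The frequency of DFT bin k is: f_k = k * f_s / N
f_50 = 50 * 31000 / 128 = 96875/8 Hz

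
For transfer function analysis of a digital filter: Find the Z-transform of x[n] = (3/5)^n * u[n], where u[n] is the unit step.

The Z-transform of a^n * u[n] is z/(z-a) for |z| > |a|.
Here a = 3/5, so X(z) = z/(z - (3/5)) = 5z/(5z - 3)
ROC: |z| > 3/5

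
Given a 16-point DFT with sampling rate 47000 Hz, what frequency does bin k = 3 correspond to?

The frequency of DFT bin k is: f_k = k * f_s / N
f_3 = 3 * 47000 / 16 = 17625/2 Hz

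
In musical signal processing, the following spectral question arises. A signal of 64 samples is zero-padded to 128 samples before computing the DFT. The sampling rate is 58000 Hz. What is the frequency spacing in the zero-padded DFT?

Original DFT: N = 64, resolution = f_s/N = 58000/64 = 3625/4 Hz
Zero-padded DFT: N = 128, resolution = f_s/N = 58000/128 = 3625/8 Hz
Zero-padding interpolates the spectrum (finer frequency grid)
but does NOT improve the true spectral resolution (ability to resolve close frequencies).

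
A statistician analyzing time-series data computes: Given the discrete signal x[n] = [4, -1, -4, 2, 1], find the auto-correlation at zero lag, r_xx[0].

The auto-correlation at zero lag r_xx[0] equals the signal energy.
r_xx[0] = sum of x[n]^2 = 4^2 + (-1)^2 + (-4)^2 + 2^2 + 1^2
= 16 + 1 + 16 + 4 + 1 = 38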